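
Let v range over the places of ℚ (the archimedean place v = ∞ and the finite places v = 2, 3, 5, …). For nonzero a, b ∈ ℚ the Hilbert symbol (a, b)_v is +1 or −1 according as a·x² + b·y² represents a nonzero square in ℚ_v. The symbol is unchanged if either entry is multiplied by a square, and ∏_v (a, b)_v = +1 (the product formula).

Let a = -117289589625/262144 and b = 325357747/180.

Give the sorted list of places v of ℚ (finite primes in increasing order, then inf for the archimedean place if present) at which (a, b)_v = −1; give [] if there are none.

[2, 43]

Mod squares: a ≡ -57920785, b ≡ 25415. Check v ∈ {∞, 2, 3, 5, 11, 13, 17, 23, 43, 53}.
v=3: a=3^4·(≡2), b=3^-2·(≡2) mod 3; (2|3)=-1, (2|3)=-1; (−1)^{4·-2·1}·(-1)^-2·(-1)^4 = +1.
v=5: a=5^3·(≡2), b=5^-1·(≡2) mod 5; (2|5)=-1, (2|5)=-1; (−1)^{3·-1·2}·(-1)^-1·(-1)^3 = +1.
v=17: a=17^1·(≡9), b=17^1·(≡4) mod 17; (9|17)=+1, (4|17)=+1; (−1)^{1·1·8}·(+1)^1·(+1)^1 = +1.
v=53: a=53^1·(≡1), b=53^0·(≡49) mod 53; (1|53)=+1, (49|53)=+1; (−1)^{1·0·26}·(+1)^0·(+1)^1 = +1.
v=23: a=23^1·(≡14), b=23^3·(≡2) mod 23; (14|23)=-1, (2|23)=+1; (−1)^{1·3·11}·(-1)^3·(+1)^1 = +1.
v=43: a=43^1·(≡38), b=43^0·(≡12) mod 43; (38|43)=+1, (12|43)=-1; (−1)^{1·0·21}·(+1)^0·(-1)^1 = -1.
v=∞: -57920785 < 0 and 25415 > 0  ⇒  (a,b)_∞ = +1.
v=11: a=11^0·(≡4), b=11^2·(≡3) mod 11; (4|11)=+1, (3|11)=+1; (−1)^{0·2·5}·(+1)^2·(+1)^0 = +1.
v=2: v_2(a)=-18, v_2(b)=-2; units ≡ 7, 7 (mod 8); ε·ε+αω+βω = 1·1+-18·0+-2·0 ≡ 1  ⇒  (a,b)_2 = -1.
v=13: a=13^1·(≡5), b=13^1·(≡8) mod 13; (5|13)=-1, (8|13)=-1; (−1)^{1·1·6}·(-1)^1·(-1)^1 = +1.
Ram(-57920785, 25415) = {2, 43}; no ℚ_2-point on the conic.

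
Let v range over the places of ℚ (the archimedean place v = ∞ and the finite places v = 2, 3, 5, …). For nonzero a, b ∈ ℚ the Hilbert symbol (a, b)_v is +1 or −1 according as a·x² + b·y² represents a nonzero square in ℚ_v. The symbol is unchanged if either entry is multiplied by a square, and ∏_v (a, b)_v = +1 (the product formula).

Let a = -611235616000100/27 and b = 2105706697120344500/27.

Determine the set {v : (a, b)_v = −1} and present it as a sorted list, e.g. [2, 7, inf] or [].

[5, 17]

(a, b) ≡ (-788307, 16069335) mod (ℚ^×)²; places V = {2, 3, 5, 7, 13, 17, 29, 41, 53, ∞}.
(a,b)_29: α=1, u≡15; β=1, v≡3 (mod 29); (15|29)=-1, (3|29)=-1; sign (−1)^0·-1^1·-1^1 = +1.
(a,b)_41: α=1, u≡18; β=1, v≡23 (mod 41); (18|41)=+1, (23|41)=+1; sign (−1)^0·+1^1·+1^1 = +1.
(a,b)_2: α=2, β=2; u≡5, v≡7 (mod 8); ε(u)ε(v)=0·1, αω(v)=2·0, βω(u)=2·1; sum ≡ 0  ⇒  +1.
(a,b)_∞: sgn(-788307)=−, sgn(16069335)=+, so +1.
(a,b)_17: α=1, u≡3; β=1, v≡1 (mod 17); (3|17)=-1, (1|17)=+1; sign (−1)^0·-1^1·+1^1 = -1.
(a,b)_13: α=3, u≡11; β=4, v≡10 (mod 13); (11|13)=-1, (10|13)=+1; sign (−1)^0·-1^4·+1^3 = +1.
(a,b)_5: α=2, u≡3; β=3, v≡3 (mod 5); (3|5)=-1, (3|5)=-1; sign (−1)^0·-1^3·-1^2 = -1.
(a,b)_3: α=-3, u≡1; β=-3, v≡2 (mod 3); (1|3)=+1, (2|3)=-1; sign (−1)^1·+1^-3·-1^-3 = +1.
(a,b)_7: α=2, u≡5; β=2, v≡2 (mod 7); (5|7)=-1, (2|7)=+1; sign (−1)^0·-1^2·+1^2 = +1.
(a,b)_53: α=2, u≡15; β=3, v≡32 (mod 53); (15|53)=+1, (32|53)=-1; sign (−1)^0·+1^3·-1^2 = +1.
(-788307, 16069335 / ℚ) ramifies at {5, 17}: a division algebra.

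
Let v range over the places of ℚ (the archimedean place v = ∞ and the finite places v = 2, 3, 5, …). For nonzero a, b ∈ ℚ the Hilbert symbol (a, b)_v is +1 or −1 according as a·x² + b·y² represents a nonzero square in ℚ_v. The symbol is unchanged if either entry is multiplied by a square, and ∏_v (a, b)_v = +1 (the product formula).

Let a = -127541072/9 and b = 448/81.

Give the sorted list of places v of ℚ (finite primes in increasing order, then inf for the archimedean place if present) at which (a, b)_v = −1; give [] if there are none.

[2, 7, 17, 23]

Mod squares: a ≡ -7971317, b ≡ 7. Check v ∈ {∞, 2, 3, 7, 17, 19, 23, 29, 37}.
v=19: a=19^1·(≡14), b=19^0·(≡6) mod 19; (14|19)=-1, (6|19)=+1; (−1)^{1·0·9}·(-1)^0·(+1)^1 = +1.
v=3: a=3^-2·(≡1), b=3^-4·(≡1) mod 3; (1|3)=+1, (1|3)=+1; (−1)^{-2·-4·1}·(+1)^-4·(+1)^-2 = +1.
v=29: a=29^1·(≡3), b=29^0·(≡22) mod 29; (3|29)=-1, (22|29)=+1; (−1)^{1·0·14}·(-1)^0·(+1)^1 = +1.
v=7: a=7^0·(≡3), b=7^1·(≡2) mod 7; (3|7)=-1, (2|7)=+1; (−1)^{0·1·3}·(-1)^1·(+1)^0 = -1.
v=∞: -7971317 < 0 and 7 > 0  ⇒  (a,b)_∞ = +1.
v=2: v_2(a)=4, v_2(b)=6; units ≡ 3, 7 (mod 8); ε·ε+αω+βω = 1·1+4·0+6·1 ≡ 1  ⇒  (a,b)_2 = -1.
v=17: a=17^1·(≡14), b=17^0·(≡7) mod 17; (14|17)=-1, (7|17)=-1; (−1)^{1·0·8}·(-1)^0·(-1)^1 = -1.
v=37: a=37^1·(≡26), b=37^0·(≡27) mod 37; (26|37)=+1, (27|37)=+1; (−1)^{1·0·18}·(+1)^0·(+1)^1 = +1.
v=23: a=23^1·(≡4), b=23^0·(≡22) mod 23; (4|23)=+1, (22|23)=-1; (−1)^{1·0·11}·(+1)^0·(-1)^1 = -1.
Ram(-7971317, 7) = {2, 7, 17, 23}; no ℚ_2-point on the conic.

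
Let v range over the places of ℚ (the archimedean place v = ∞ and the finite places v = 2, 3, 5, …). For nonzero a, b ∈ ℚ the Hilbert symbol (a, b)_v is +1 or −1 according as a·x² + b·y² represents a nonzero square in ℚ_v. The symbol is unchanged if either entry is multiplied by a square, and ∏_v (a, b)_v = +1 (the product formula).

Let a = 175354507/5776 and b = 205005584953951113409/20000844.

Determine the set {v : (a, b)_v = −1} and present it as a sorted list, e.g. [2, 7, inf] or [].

[2, 37]

(a, b) ≡ (1147, 19) mod (ℚ^×)²; places V = {2, 3, 7, 11, 17, 19, 23, 29, 31, 37, ∞}.
(a,b)_17: α=2, u≡13; β=2, v≡2 (mod 17); (13|17)=+1, (2|17)=+1; sign (−1)^0·+1^2·+1^2 = +1.
(a,b)_3: α=0, u≡1; β=-6, v≡1 (mod 3); (1|3)=+1, (1|3)=+1; sign (−1)^0·+1^-6·+1^0 = +1.
(a,b)_∞: sgn(1147)=+, sgn(19)=+, so +1.
(a,b)_23: α=2, u≡10; β=6, v≡15 (mod 23); (10|23)=-1, (15|23)=-1; sign (−1)^0·-1^6·-1^2 = +1.
(a,b)_11: α=0, u≡9; β=2, v≡6 (mod 11); (9|11)=+1, (6|11)=-1; sign (−1)^0·+1^2·-1^0 = +1.
(a,b)_31: α=1, u≡12; β=2, v≡5 (mod 31); (12|31)=-1, (5|31)=+1; sign (−1)^0·-1^2·+1^1 = +1.
(a,b)_29: α=0, u≡24; β=2, v≡18 (mod 29); (24|29)=+1, (18|29)=-1; sign (−1)^0·+1^2·-1^0 = +1.
(a,b)_7: α=0, u≡6; β=2, v≡5 (mod 7); (6|7)=-1, (5|7)=-1; sign (−1)^0·-1^2·-1^0 = +1.
(a,b)_19: α=-2, u≡9; β=-3, v≡5 (mod 19); (9|19)=+1, (5|19)=+1; sign (−1)^0·+1^-3·+1^-2 = +1.
(a,b)_2: α=-4, β=-2; u≡3, v≡3 (mod 8); ε(u)ε(v)=1·1, αω(v)=-4·1, βω(u)=-2·1; sum ≡ 1  ⇒  -1.
(a,b)_37: α=1, u≡23; β=0, v≡20 (mod 37); (23|37)=-1, (20|37)=-1; sign (−1)^0·-1^0·-1^1 = -1.
Ram(1147, 19) = {2, 37}; no ℚ_2-point on the conic.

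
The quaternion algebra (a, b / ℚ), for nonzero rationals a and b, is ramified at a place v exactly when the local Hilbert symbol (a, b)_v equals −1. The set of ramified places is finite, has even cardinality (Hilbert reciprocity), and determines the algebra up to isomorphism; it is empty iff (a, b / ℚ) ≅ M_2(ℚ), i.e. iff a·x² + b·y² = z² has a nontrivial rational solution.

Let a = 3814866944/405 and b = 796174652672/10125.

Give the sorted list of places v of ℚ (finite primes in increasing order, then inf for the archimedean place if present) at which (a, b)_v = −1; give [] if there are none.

(a, b) ≡ (1164205, 31465) mod (ℚ^×)²; places V = {2, 3, 5, 7, 19, 29, 31, 37, ∞}.
(a,b)_37: α=1, u≡29; β=2, v≡8 (mod 37); (29|37)=-1, (8|37)=-1; sign (−1)^0·-1^2·-1^1 = -1.
(a,b)_7: α=1, u≡4; β=1, v≡1 (mod 7); (4|7)=+1, (1|7)=+1; sign (−1)^1·+1^1·+1^1 = -1.
(a,b)_29: α=1, u≡25; β=1, v≡27 (mod 29); (25|29)=+1, (27|29)=-1; sign (−1)^0·+1^1·-1^1 = -1.
(a,b)_31: α=1, u≡10; β=1, v≡24 (mod 31); (10|31)=+1, (24|31)=-1; sign (−1)^1·+1^1·-1^1 = +1.
(a,b)_∞: sgn(1164205)=+, sgn(31465)=+, so +1.
(a,b)_5: α=-1, u≡4; β=-3, v≡2 (mod 5); (4|5)=+1, (2|5)=-1; sign (−1)^0·+1^-3·-1^-1 = -1.
(a,b)_2: α=14, β=8; u≡5, v≡1 (mod 8); ε(u)ε(v)=0·0, αω(v)=14·0, βω(u)=8·1; sum ≡ 0  ⇒  +1.
(a,b)_19: α=0, u≡15; β=2, v≡1 (mod 19); (15|19)=-1, (1|19)=+1; sign (−1)^0·-1^2·+1^0 = +1.
(a,b)_3: α=-4, u≡1; β=-4, v≡1 (mod 3); (1|3)=+1, (1|3)=+1; sign (−1)^0·+1^-4·+1^-4 = +1.
(1164205, 31465 / ℚ) ramifies at {5, 7, 29, 37}: a division algebra.

[5, 7, 29, 37]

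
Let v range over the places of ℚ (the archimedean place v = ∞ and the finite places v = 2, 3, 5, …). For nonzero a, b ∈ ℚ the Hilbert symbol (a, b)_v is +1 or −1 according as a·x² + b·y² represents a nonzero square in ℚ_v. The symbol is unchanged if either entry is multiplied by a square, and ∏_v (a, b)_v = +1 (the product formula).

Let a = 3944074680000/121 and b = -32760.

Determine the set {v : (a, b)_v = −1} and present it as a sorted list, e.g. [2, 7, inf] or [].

Mod squares: a ≡ 3, b ≡ -910. Check v ∈ {∞, 2, 3, 5, 7, 11, 13}.
v=2: v_2(a)=6, v_2(b)=3; units ≡ 3, 1 (mod 8); ε·ε+αω+βω = 1·0+6·0+3·1 ≡ 1  ⇒  (a,b)_2 = -1.
v=7: a=7^4·(≡5), b=7^1·(≡3) mod 7; (5|7)=-1, (3|7)=-1; (−1)^{4·1·3}·(-1)^1·(-1)^4 = -1.
v=3: a=3^5·(≡1), b=3^2·(≡2) mod 3; (1|3)=+1, (2|3)=-1; (−1)^{5·2·1}·(+1)^2·(-1)^5 = -1.
v=∞: 3 > 0 and -910 < 0  ⇒  (a,b)_∞ = +1.
v=13: a=13^2·(≡9), b=13^1·(≡2) mod 13; (9|13)=+1, (2|13)=-1; (−1)^{2·1·6}·(+1)^1·(-1)^2 = +1.
v=5: a=5^4·(≡3), b=5^1·(≡3) mod 5; (3|5)=-1, (3|5)=-1; (−1)^{4·1·2}·(-1)^1·(-1)^4 = -1.
v=11: a=11^-2·(≡4), b=11^0·(≡9) mod 11; (4|11)=+1, (9|11)=+1; (−1)^{-2·0·5}·(+1)^0·(+1)^-2 = +1.
(3, -910 / ℚ) ramifies at {2, 3, 5, 7}: a division algebra.

[2, 3, 5, 7]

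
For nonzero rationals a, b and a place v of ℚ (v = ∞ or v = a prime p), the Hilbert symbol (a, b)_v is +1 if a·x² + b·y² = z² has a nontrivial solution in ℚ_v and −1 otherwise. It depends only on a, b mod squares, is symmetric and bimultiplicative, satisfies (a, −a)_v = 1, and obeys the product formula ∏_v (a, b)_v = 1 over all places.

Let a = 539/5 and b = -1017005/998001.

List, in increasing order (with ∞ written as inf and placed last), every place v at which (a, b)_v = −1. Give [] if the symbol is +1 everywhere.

(a, b) ≡ (55, -5) mod (ℚ^×)²; places V = {2, 3, 5, 7, 11, 37, 41, ∞}.
(a,b)_41: α=0, u≡34; β=2, v≡21 (mod 41); (34|41)=-1, (21|41)=+1; sign (−1)^0·-1^2·+1^0 = +1.
(a,b)_11: α=1, u≡1; β=2, v≡8 (mod 11); (1|11)=+1, (8|11)=-1; sign (−1)^0·+1^2·-1^1 = -1.
(a,b)_5: α=-1, u≡4; β=1, v≡4 (mod 5); (4|5)=+1, (4|5)=+1; sign (−1)^0·+1^1·+1^-1 = +1.
(a,b)_3: α=0, u≡1; β=-6, v≡1 (mod 3); (1|3)=+1, (1|3)=+1; sign (−1)^0·+1^-6·+1^0 = +1.
(a,b)_37: α=0, u≡19; β=-2, v≡29 (mod 37); (19|37)=-1, (29|37)=-1; sign (−1)^0·-1^-2·-1^0 = +1.
(a,b)_7: α=2, u≡5; β=0, v≡1 (mod 7); (5|7)=-1, (1|7)=+1; sign (−1)^0·-1^0·+1^2 = +1.
(a,b)_2: α=0, β=0; u≡7, v≡3 (mod 8); ε(u)ε(v)=1·1, αω(v)=0·1, βω(u)=0·0; sum ≡ 1  ⇒  -1.
(a,b)_∞: sgn(55)=+, sgn(-5)=−, so +1.
(55, -5 / ℚ) ramifies at {2, 11}: a division algebra.

[2, 11]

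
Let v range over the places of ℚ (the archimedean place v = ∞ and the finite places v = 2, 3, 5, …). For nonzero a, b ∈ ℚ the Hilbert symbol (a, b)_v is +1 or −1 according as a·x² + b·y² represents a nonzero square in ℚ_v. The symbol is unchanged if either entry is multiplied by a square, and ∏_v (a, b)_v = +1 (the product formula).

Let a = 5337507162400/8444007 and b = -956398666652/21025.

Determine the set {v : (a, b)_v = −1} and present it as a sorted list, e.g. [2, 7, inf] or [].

(a, b) ≡ (203918, -23) mod (ℚ^×)²; places V = {2, 3, 5, 7, 11, 13, 19, 23, 29, 31, ∞}.
(a,b)_13: α=-1, u≡7; β=2, v≡9 (mod 13); (7|13)=-1, (9|13)=+1; sign (−1)^0·-1^2·+1^-1 = +1.
(a,b)_11: α=-1, u≡3; β=2, v≡6 (mod 11); (3|11)=+1, (6|11)=-1; sign (−1)^0·+1^2·-1^-1 = -1.
(a,b)_2: α=5, β=2; u≡7, v≡1 (mod 8); ε(u)ε(v)=1·0, αω(v)=5·0, βω(u)=2·0; sum ≡ 0  ⇒  +1.
(a,b)_31: α=1, u≡15; β=2, v≡19 (mod 31); (15|31)=-1, (19|31)=+1; sign (−1)^0·-1^2·+1^1 = +1.
(a,b)_3: α=-10, u≡2; β=0, v≡1 (mod 3); (2|3)=-1, (1|3)=+1; sign (−1)^0·-1^0·+1^-10 = +1.
(a,b)_29: α=0, u≡8; β=-2, v≡24 (mod 29); (8|29)=-1, (24|29)=+1; sign (−1)^0·-1^-2·+1^0 = +1.
(a,b)_23: α=3, u≡21; β=3, v≡21 (mod 23); (21|23)=-1, (21|23)=-1; sign (−1)^1·-1^3·-1^3 = -1.
(a,b)_19: α=2, u≡3; β=0, v≡12 (mod 19); (3|19)=-1, (12|19)=-1; sign (−1)^0·-1^0·-1^2 = +1.
(a,b)_7: α=2, u≡2; β=0, v≡3 (mod 7); (2|7)=+1, (3|7)=-1; sign (−1)^0·+1^0·-1^2 = +1.
(a,b)_∞: sgn(203918)=+, sgn(-23)=−, so +1.
(a,b)_5: α=2, u≡3; β=-2, v≡3 (mod 5); (3|5)=-1, (3|5)=-1; sign (−1)^0·-1^-2·-1^2 = +1.
(203918, -23 / ℚ) ramifies at {11, 23}: a division algebra.

[11, 23]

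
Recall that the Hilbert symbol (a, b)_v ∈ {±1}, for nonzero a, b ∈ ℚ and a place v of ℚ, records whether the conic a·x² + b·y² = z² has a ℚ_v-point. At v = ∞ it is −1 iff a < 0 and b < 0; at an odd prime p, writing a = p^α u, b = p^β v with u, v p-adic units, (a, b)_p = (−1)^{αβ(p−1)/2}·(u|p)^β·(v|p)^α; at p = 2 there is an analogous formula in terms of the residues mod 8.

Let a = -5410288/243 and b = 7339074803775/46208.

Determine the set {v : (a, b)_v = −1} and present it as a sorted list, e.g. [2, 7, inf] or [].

[3, 11, 13, 17]

(a, b) ≡ (-741, 4862) mod (ℚ^×)²; places V = {2, 3, 5, 11, 13, 17, 19, 37, ∞}.
(a,b)_19: α=1, u≡14; β=-2, v≡17 (mod 19); (14|19)=-1, (17|19)=+1; sign (−1)^0·-1^-2·+1^1 = +1.
(a,b)_11: α=0, u≡7; β=3, v≡7 (mod 11); (7|11)=-1, (7|11)=-1; sign (−1)^0·-1^3·-1^0 = -1.
(a,b)_∞: sgn(-741)=−, sgn(4862)=+, so +1.
(a,b)_5: α=0, u≡4; β=2, v≡2 (mod 5); (4|5)=+1, (2|5)=-1; sign (−1)^0·+1^2·-1^0 = +1.
(a,b)_37: α=2, u≡25; β=2, v≡18 (mod 37); (25|37)=+1, (18|37)=-1; sign (−1)^0·+1^2·-1^2 = +1.
(a,b)_13: α=1, u≡5; β=1, v≡4 (mod 13); (5|13)=-1, (4|13)=+1; sign (−1)^0·-1^1·+1^1 = -1.
(a,b)_3: α=-5, u≡2; β=6, v≡2 (mod 3); (2|3)=-1, (2|3)=-1; sign (−1)^0·-1^6·-1^-5 = -1.
(a,b)_17: α=0, u≡6; β=1, v≡12 (mod 17); (6|17)=-1, (12|17)=-1; sign (−1)^0·-1^1·-1^0 = -1.
(a,b)_2: α=4, β=-7; u≡3, v≡7 (mod 8); ε(u)ε(v)=1·1, αω(v)=4·0, βω(u)=-7·1; sum ≡ 0  ⇒  +1.
|Ram(-741, 4862)| = 4, even; anisotropic at {3, 11, 13, 17}.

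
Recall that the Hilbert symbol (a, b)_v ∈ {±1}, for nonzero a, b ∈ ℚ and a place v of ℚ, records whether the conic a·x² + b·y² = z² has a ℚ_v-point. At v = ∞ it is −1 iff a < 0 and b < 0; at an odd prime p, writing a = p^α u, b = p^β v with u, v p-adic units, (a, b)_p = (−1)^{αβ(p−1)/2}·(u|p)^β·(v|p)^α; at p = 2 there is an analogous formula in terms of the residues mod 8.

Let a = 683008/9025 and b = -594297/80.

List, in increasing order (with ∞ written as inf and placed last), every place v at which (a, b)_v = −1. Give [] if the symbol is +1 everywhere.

[2, 5, 11, 29]

(a, b) ≡ (667, -36685) mod (ℚ^×)²; places V = {2, 3, 5, 11, 19, 23, 29, ∞}.
(a,b)_2: α=10, β=-4; u≡3, v≡3 (mod 8); ε(u)ε(v)=1·1, αω(v)=10·1, βω(u)=-4·1; sum ≡ 1  ⇒  -1.
(a,b)_5: α=-2, u≡3; β=-1, v≡3 (mod 5); (3|5)=-1, (3|5)=-1; sign (−1)^0·-1^-1·-1^-2 = -1.
(a,b)_23: α=1, u≡8; β=1, v≡20 (mod 23); (8|23)=+1, (20|23)=-1; sign (−1)^1·+1^1·-1^1 = +1.
(a,b)_∞: sgn(667)=+, sgn(-36685)=−, so +1.
(a,b)_3: α=0, u≡1; β=4, v≡2 (mod 3); (1|3)=+1, (2|3)=-1; sign (−1)^0·+1^4·-1^0 = +1.
(a,b)_29: α=1, u≡20; β=1, v≡11 (mod 29); (20|29)=+1, (11|29)=-1; sign (−1)^0·+1^1·-1^1 = -1.
(a,b)_11: α=0, u≡8; β=1, v≡9 (mod 11); (8|11)=-1, (9|11)=+1; sign (−1)^0·-1^1·+1^0 = -1.
(a,b)_19: α=-2, u≡12; β=0, v≡1 (mod 19); (12|19)=-1, (1|19)=+1; sign (−1)^0·-1^0·+1^-2 = +1.
(667, -36685 / ℚ) ramifies at {2, 5, 11, 29}: a division algebra.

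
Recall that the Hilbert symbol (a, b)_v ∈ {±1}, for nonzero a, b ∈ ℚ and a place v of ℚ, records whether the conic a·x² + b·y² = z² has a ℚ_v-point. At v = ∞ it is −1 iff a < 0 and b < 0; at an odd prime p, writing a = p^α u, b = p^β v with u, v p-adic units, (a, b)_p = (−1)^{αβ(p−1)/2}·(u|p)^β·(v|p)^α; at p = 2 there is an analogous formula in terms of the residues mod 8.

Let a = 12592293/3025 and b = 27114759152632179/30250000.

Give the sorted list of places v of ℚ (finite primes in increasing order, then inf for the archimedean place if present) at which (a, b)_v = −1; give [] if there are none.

Mod squares: a ≡ 14973, b ≡ 19. Check v ∈ {∞, 2, 3, 5, 7, 11, 19, 23, 29, 31}.
v=3: a=3^1·(≡2), b=3^4·(≡1) mod 3; (2|3)=-1, (1|3)=+1; (−1)^{1·4·1}·(-1)^4·(+1)^1 = +1.
v=2: v_2(a)=0, v_2(b)=-4; units ≡ 5, 3 (mod 8); ε·ε+αω+βω = 0·1+0·1+-4·1 ≡ 0  ⇒  (a,b)_2 = +1.
v=19: a=19^0·(≡6), b=19^1·(≡7) mod 19; (6|19)=+1, (7|19)=+1; (−1)^{0·1·9}·(+1)^1·(+1)^0 = +1.
v=31: a=31^1·(≡4), b=31^2·(≡8) mod 31; (4|31)=+1, (8|31)=+1; (−1)^{1·2·15}·(+1)^2·(+1)^1 = +1.
v=23: a=23^1·(≡21), b=23^2·(≡19) mod 23; (21|23)=-1, (19|23)=-1; (−1)^{1·2·11}·(-1)^2·(-1)^1 = -1.
v=∞: 14973 > 0 and 19 > 0  ⇒  (a,b)_∞ = +1.
v=5: a=5^-2·(≡3), b=5^-6·(≡4) mod 5; (3|5)=-1, (4|5)=+1; (−1)^{-2·-6·2}·(-1)^-6·(+1)^-2 = +1.
v=11: a=11^-2·(≡7), b=11^-2·(≡2) mod 11; (7|11)=-1, (2|11)=-1; (−1)^{-2·-2·5}·(-1)^-2·(-1)^-2 = +1.
v=7: a=7^1·(≡4), b=7^2·(≡5) mod 7; (4|7)=+1, (5|7)=-1; (−1)^{1·2·3}·(+1)^2·(-1)^1 = -1.
v=29: a=29^2·(≡1), b=29^4·(≡17) mod 29; (1|29)=+1, (17|29)=-1; (−1)^{2·4·14}·(+1)^4·(-1)^2 = +1.
(14973, 19 / ℚ) ramifies at {7, 23}: a division algebra.

[7, 23]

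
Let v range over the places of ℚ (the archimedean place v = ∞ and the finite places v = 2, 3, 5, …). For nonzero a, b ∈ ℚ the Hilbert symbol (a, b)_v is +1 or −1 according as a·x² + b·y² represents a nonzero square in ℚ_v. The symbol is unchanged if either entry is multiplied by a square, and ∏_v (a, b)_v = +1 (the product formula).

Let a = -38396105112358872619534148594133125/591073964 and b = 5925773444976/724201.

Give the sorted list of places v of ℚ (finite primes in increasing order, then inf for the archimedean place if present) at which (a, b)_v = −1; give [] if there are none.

(a, b) ≡ (-1881607, 1176791) mod (ℚ^×)²; places V = {2, 3, 5, 7, 11, 13, 17, 19, 23, 29, 31, 37, ∞}.
(a,b)_19: α=-2, u≡5; β=0, v≡16 (mod 19); (5|19)=+1, (16|19)=+1; sign (−1)^0·+1^0·+1^-2 = +1.
(a,b)_17: α=6, u≡13; β=3, v≡1 (mod 17); (13|17)=+1, (1|17)=+1; sign (−1)^0·+1^3·+1^6 = +1.
(a,b)_23: α=-1, u≡3; β=-2, v≡5 (mod 23); (3|23)=+1, (5|23)=-1; sign (−1)^0·+1^-2·-1^-1 = -1.
(a,b)_37: α=-2, u≡12; β=-2, v≡35 (mod 37); (12|37)=+1, (35|37)=-1; sign (−1)^0·+1^-2·-1^-2 = +1.
(a,b)_31: α=3, u≡28; β=1, v≡3 (mod 31); (28|31)=+1, (3|31)=-1; sign (−1)^1·+1^1·-1^3 = +1.
(a,b)_∞: sgn(-1881607)=−, sgn(1176791)=+, so +1.
(a,b)_5: α=4, u≡3; β=0, v≡1 (mod 5); (3|5)=-1, (1|5)=+1; sign (−1)^0·-1^0·+1^4 = +1.
(a,b)_7: α=11, u≡6; β=1, v≡1 (mod 7); (6|7)=-1, (1|7)=+1; sign (−1)^1·-1^1·+1^11 = +1.
(a,b)_2: α=-2, β=4; u≡1, v≡7 (mod 8); ε(u)ε(v)=0·1, αω(v)=-2·0, βω(u)=4·0; sum ≡ 0  ⇒  +1.
(a,b)_3: α=0, u≡2; β=2, v≡2 (mod 3); (2|3)=-1, (2|3)=-1; sign (−1)^0·-1^2·-1^0 = +1.
(a,b)_11: α=6, u≡3; β=3, v≡8 (mod 11); (3|11)=+1, (8|11)=-1; sign (−1)^0·+1^3·-1^6 = +1.
(a,b)_13: α=-1, u≡3; β=0, v≡6 (mod 13); (3|13)=+1, (6|13)=-1; sign (−1)^0·+1^0·-1^-1 = -1.
(a,b)_29: α=3, u≡2; β=1, v≡12 (mod 29); (2|29)=-1, (12|29)=-1; sign (−1)^0·-1^1·-1^3 = +1.
|Ram(-1881607, 1176791)| = 2, even; anisotropic at {13, 23}.

[13, 23]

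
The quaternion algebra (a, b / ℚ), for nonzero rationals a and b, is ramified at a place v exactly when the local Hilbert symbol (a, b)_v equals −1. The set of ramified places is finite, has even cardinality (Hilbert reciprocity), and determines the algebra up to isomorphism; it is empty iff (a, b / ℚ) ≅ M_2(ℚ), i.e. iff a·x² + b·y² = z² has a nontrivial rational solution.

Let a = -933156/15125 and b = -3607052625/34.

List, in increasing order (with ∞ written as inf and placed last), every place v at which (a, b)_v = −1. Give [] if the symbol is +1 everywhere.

[11, 17, 19, inf]

(a, b) ≡ (-5, -1030370) mod (ℚ^×)²; places V = {2, 3, 5, 7, 11, 17, 19, 23, 29, ∞}.
(a,b)_2: α=2, β=-1; u≡3, v≡7 (mod 8); ε(u)ε(v)=1·1, αω(v)=2·0, βω(u)=-1·1; sum ≡ 0  ⇒  +1.
(a,b)_23: α=2, u≡12; β=2, v≡21 (mod 23); (12|23)=+1, (21|23)=-1; sign (−1)^0·+1^2·-1^2 = +1.
(a,b)_3: α=2, u≡1; β=2, v≡1 (mod 3); (1|3)=+1, (1|3)=+1; sign (−1)^0·+1^2·+1^2 = +1.
(a,b)_5: α=-3, u≡4; β=3, v≡1 (mod 5); (4|5)=+1, (1|5)=+1; sign (−1)^0·+1^3·+1^-3 = +1.
(a,b)_7: α=2, u≡2; β=0, v≡1 (mod 7); (2|7)=+1, (1|7)=+1; sign (−1)^0·+1^0·+1^2 = +1.
(a,b)_29: α=0, u≡4; β=1, v≡4 (mod 29); (4|29)=+1, (4|29)=+1; sign (−1)^0·+1^1·+1^0 = +1.
(a,b)_19: α=0, u≡10; β=1, v≡12 (mod 19); (10|19)=-1, (12|19)=-1; sign (−1)^0·-1^1·-1^0 = -1.
(a,b)_17: α=0, u≡12; β=-1, v≡7 (mod 17); (12|17)=-1, (7|17)=-1; sign (−1)^0·-1^-1·-1^0 = -1.
(a,b)_∞: sgn(-5)=−, sgn(-1030370)=−, so -1.
(a,b)_11: α=-2, u≡10; β=1, v≡8 (mod 11); (10|11)=-1, (8|11)=-1; sign (−1)^0·-1^1·-1^-2 = -1.
|Ram(-5, -1030370)| = 4, even; anisotropic at {11, 17, 19, ∞}.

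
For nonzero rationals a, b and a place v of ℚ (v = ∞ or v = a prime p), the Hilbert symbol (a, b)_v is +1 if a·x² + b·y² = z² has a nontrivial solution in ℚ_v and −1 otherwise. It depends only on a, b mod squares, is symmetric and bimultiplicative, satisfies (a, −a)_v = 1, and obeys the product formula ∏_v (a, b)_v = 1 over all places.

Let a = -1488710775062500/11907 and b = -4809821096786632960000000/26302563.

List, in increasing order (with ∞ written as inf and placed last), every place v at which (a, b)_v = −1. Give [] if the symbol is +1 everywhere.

[3, 5, 19, 23, 29, inf]

Mod squares: a ≡ -374187, b ≡ -1545555. Check v ∈ {∞, 2, 3, 5, 7, 11, 17, 19, 23, 29, 47}.
v=5: a=5^6·(≡3), b=5^7·(≡4) mod 5; (3|5)=-1, (4|5)=+1; (−1)^{6·7·2}·(-1)^7·(+1)^6 = -1.
v=7: a=7^-2·(≡5), b=7^-2·(≡5) mod 7; (5|7)=-1, (5|7)=-1; (−1)^{-2·-2·3}·(-1)^-2·(-1)^-2 = +1.
v=19: a=19^2·(≡8), b=19^5·(≡10) mod 19; (8|19)=-1, (10|19)=-1; (−1)^{2·5·9}·(-1)^5·(-1)^2 = -1.
v=3: a=3^-5·(≡2), b=3^-5·(≡2) mod 3; (2|3)=-1, (2|3)=-1; (−1)^{-5·-5·1}·(-1)^-5·(-1)^-5 = -1.
v=2: v_2(a)=2, v_2(b)=14; units ≡ 5, 5 (mod 8); ε·ε+αω+βω = 0·0+2·1+14·1 ≡ 0  ⇒  (a,b)_2 = +1.
v=47: a=47^0·(≡2), b=47^-2·(≡11) mod 47; (2|47)=+1, (11|47)=-1; (−1)^{0·-2·23}·(+1)^-2·(-1)^0 = +1.
v=29: a=29^1·(≡15), b=29^1·(≡4) mod 29; (15|29)=-1, (4|29)=+1; (−1)^{1·1·14}·(-1)^1·(+1)^1 = -1.
v=17: a=17^1·(≡13), b=17^1·(≡9) mod 17; (13|17)=+1, (9|17)=+1; (−1)^{1·1·8}·(+1)^1·(+1)^1 = +1.
v=23: a=23^3·(≡22), b=23^4·(≡19) mod 23; (22|23)=-1, (19|23)=-1; (−1)^{3·4·11}·(-1)^4·(-1)^3 = -1.
v=∞: -374187 < 0 and -1545555 < 0  ⇒  (a,b)_∞ = -1.
v=11: a=11^1·(≡6), b=11^1·(≡3) mod 11; (6|11)=-1, (3|11)=+1; (−1)^{1·1·5}·(-1)^1·(+1)^1 = +1.
Ram(-374187, -1545555) = {3, 5, 19, 23, 29, ∞}; no ℚ_3-point on the conic.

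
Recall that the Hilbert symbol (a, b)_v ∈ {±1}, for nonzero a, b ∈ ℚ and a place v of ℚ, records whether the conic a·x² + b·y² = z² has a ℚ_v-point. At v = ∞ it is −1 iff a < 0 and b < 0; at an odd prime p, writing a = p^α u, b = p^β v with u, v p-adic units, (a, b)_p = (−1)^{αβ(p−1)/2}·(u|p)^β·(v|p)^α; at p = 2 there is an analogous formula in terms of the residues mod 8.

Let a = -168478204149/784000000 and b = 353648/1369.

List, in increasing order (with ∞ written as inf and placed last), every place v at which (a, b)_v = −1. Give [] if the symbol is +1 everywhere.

[2, 3, 17, 31]

(a, b) ≡ (-1581, 23) mod (ℚ^×)²; places V = {2, 3, 5, 7, 17, 23, 31, 37, ∞}.
(a,b)_2: α=-10, β=4; u≡3, v≡7 (mod 8); ε(u)ε(v)=1·1, αω(v)=-10·0, βω(u)=4·1; sum ≡ 1  ⇒  -1.
(a,b)_17: α=1, u≡8; β=0, v≡11 (mod 17); (8|17)=+1, (11|17)=-1; sign (−1)^0·+1^0·-1^1 = -1.
(a,b)_5: α=-6, u≡1; β=0, v≡2 (mod 5); (1|5)=+1, (2|5)=-1; sign (−1)^0·+1^0·-1^-6 = +1.
(a,b)_3: α=5, u≡1; β=0, v≡2 (mod 3); (1|3)=+1, (2|3)=-1; sign (−1)^0·+1^0·-1^5 = -1.
(a,b)_31: α=3, u≡15; β=2, v≡24 (mod 31); (15|31)=-1, (24|31)=-1; sign (−1)^0·-1^2·-1^3 = -1.
(a,b)_37: α=2, u≡27; β=-2, v≡2 (mod 37); (27|37)=+1, (2|37)=-1; sign (−1)^0·+1^-2·-1^2 = +1.
(a,b)_23: α=0, u≡8; β=1, v≡1 (mod 23); (8|23)=+1, (1|23)=+1; sign (−1)^0·+1^1·+1^0 = +1.
(a,b)_∞: sgn(-1581)=−, sgn(23)=+, so +1.
(a,b)_7: α=-2, u≡2; β=0, v≡2 (mod 7); (2|7)=+1, (2|7)=+1; sign (−1)^0·+1^0·+1^-2 = +1.
Ram(-1581, 23) = {2, 3, 17, 31}; no ℚ_2-point on the conic.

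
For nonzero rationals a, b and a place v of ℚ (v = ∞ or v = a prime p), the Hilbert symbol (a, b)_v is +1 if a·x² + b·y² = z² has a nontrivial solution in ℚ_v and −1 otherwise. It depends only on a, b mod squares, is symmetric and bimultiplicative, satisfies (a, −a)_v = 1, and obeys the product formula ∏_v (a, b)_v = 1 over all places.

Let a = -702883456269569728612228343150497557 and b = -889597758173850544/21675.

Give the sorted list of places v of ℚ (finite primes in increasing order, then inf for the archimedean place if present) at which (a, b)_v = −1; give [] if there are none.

(a, b) ≡ (-6559693, -9812242713) mod (ℚ^×)²; places V = {2, 3, 5, 7, 13, 17, 19, 29, 31, 37, 41, 43, ∞}.
(a,b)_43: α=3, u≡4; β=1, v≡16 (mod 43); (4|43)=+1, (16|43)=+1; sign (−1)^1·+1^1·+1^3 = -1.
(a,b)_13: α=2, u≡12; β=1, v≡3 (mod 13); (12|13)=+1, (3|13)=+1; sign (−1)^0·+1^1·+1^2 = +1.
(a,b)_5: α=0, u≡3; β=-2, v≡3 (mod 5); (3|5)=-1, (3|5)=-1; sign (−1)^0·-1^-2·-1^0 = +1.
(a,b)_∞: sgn(-6559693)=−, sgn(-9812242713)=−, so -1.
(a,b)_17: α=0, u≡11; β=-2, v≡3 (mod 17); (11|17)=-1, (3|17)=-1; sign (−1)^0·-1^-2·-1^0 = +1.
(a,b)_19: α=3, u≡3; β=3, v≡4 (mod 19); (3|19)=-1, (4|19)=+1; sign (−1)^1·-1^3·+1^3 = +1.
(a,b)_7: α=1, u≡5; β=3, v≡5 (mod 7); (5|7)=-1, (5|7)=-1; sign (−1)^1·-1^3·-1^1 = -1.
(a,b)_29: α=2, u≡23; β=1, v≡3 (mod 29); (23|29)=+1, (3|29)=-1; sign (−1)^0·+1^1·-1^2 = +1.
(a,b)_3: α=12, u≡2; β=-1, v≡2 (mod 3); (2|3)=-1, (2|3)=-1; sign (−1)^0·-1^-1·-1^12 = -1.
(a,b)_31: α=5, u≡23; β=2, v≡5 (mod 31); (23|31)=-1, (5|31)=+1; sign (−1)^0·-1^2·+1^5 = +1.
(a,b)_37: α=3, u≡15; β=1, v≡1 (mod 37); (15|37)=-1, (1|37)=+1; sign (−1)^0·-1^1·+1^3 = -1.
(a,b)_2: α=0, β=4; u≡3, v≡7 (mod 8); ε(u)ε(v)=1·1, αω(v)=0·0, βω(u)=4·1; sum ≡ 1  ⇒  -1.
(a,b)_41: α=2, u≡18; β=1, v≡3 (mod 41); (18|41)=+1, (3|41)=-1; sign (−1)^0·+1^1·-1^2 = +1.
Ram(-6559693, -9812242713) = {2, 3, 7, 37, 43, ∞}; no ℚ_2-point on the conic.

[2, 3, 7, 37, 43, inf]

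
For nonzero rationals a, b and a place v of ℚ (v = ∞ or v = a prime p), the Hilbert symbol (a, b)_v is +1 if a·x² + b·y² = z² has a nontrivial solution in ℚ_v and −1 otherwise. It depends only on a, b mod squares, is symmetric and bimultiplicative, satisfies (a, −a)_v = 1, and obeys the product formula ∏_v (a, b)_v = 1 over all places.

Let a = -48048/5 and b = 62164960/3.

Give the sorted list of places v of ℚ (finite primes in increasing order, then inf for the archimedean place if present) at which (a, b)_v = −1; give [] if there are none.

[5, 7, 13, 19]

(a, b) ≡ (-15015, 570) mod (ℚ^×)²; places V = {2, 3, 5, 7, 11, 13, 19, ∞}.
(a,b)_2: α=4, β=5; u≡1, v≡5 (mod 8); ε(u)ε(v)=0·0, αω(v)=4·1, βω(u)=5·0; sum ≡ 0  ⇒  +1.
(a,b)_3: α=1, u≡2; β=-1, v≡1 (mod 3); (2|3)=-1, (1|3)=+1; sign (−1)^1·-1^-1·+1^1 = +1.
(a,b)_∞: sgn(-15015)=−, sgn(570)=+, so +1.
(a,b)_5: α=-1, u≡2; β=1, v≡4 (mod 5); (2|5)=-1, (4|5)=+1; sign (−1)^0·-1^1·+1^-1 = -1.
(a,b)_11: α=1, u≡2; β=2, v≡9 (mod 11); (2|11)=-1, (9|11)=+1; sign (−1)^0·-1^2·+1^1 = +1.
(a,b)_7: α=1, u≡2; β=0, v≡6 (mod 7); (2|7)=+1, (6|7)=-1; sign (−1)^0·+1^0·-1^1 = -1.
(a,b)_19: α=0, u≡12; β=1, v≡7 (mod 19); (12|19)=-1, (7|19)=+1; sign (−1)^0·-1^1·+1^0 = -1.
(a,b)_13: α=1, u≡7; β=2, v≡6 (mod 13); (7|13)=-1, (6|13)=-1; sign (−1)^0·-1^2·-1^1 = -1.
(-15015, 570 / ℚ) ramifies at {5, 7, 13, 19}: a division algebra.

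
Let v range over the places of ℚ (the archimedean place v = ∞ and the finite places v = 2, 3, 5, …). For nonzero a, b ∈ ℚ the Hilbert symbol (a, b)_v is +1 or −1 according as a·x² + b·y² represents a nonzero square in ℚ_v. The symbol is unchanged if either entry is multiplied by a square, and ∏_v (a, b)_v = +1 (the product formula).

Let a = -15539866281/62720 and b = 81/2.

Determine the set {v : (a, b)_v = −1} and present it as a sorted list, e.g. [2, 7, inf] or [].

[2, 5]

Mod squares: a ≡ -5, b ≡ 2. Check v ∈ {∞, 2, 3, 5, 7, 19}.
v=3: a=3^16·(≡1), b=3^4·(≡2) mod 3; (1|3)=+1, (2|3)=-1; (−1)^{16·4·1}·(+1)^4·(-1)^16 = +1.
v=5: a=5^-1·(≡1), b=5^0·(≡3) mod 5; (1|5)=+1, (3|5)=-1; (−1)^{-1·0·2}·(+1)^0·(-1)^-1 = -1.
v=19: a=19^2·(≡2), b=19^0·(≡12) mod 19; (2|19)=-1, (12|19)=-1; (−1)^{2·0·9}·(-1)^0·(-1)^2 = +1.
v=2: v_2(a)=-8, v_2(b)=-1; units ≡ 3, 1 (mod 8); ε·ε+αω+βω = 1·0+-8·0+-1·1 ≡ 1  ⇒  (a,b)_2 = -1.
v=7: a=7^-2·(≡2), b=7^0·(≡2) mod 7; (2|7)=+1, (2|7)=+1; (−1)^{-2·0·3}·(+1)^0·(+1)^-2 = +1.
v=∞: -5 < 0 and 2 > 0  ⇒  (a,b)_∞ = +1.
Ram(-5, 2) = {2, 5}; no ℚ_2-point on the conic.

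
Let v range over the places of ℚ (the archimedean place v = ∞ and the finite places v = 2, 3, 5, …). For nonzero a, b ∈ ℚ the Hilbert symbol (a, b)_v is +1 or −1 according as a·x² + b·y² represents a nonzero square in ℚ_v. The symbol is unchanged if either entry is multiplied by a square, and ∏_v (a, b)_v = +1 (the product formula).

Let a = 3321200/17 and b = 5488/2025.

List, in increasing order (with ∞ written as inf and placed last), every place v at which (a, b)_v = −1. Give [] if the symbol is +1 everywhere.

Mod squares: a ≡ 391, b ≡ 7. Check v ∈ {∞, 2, 3, 5, 7, 17, 19, 23}.
v=19: a=19^2·(≡17), b=19^0·(≡17) mod 19; (17|19)=+1, (17|19)=+1; (−1)^{2·0·9}·(+1)^0·(+1)^2 = +1.
v=23: a=23^1·(≡22), b=23^0·(≡14) mod 23; (22|23)=-1, (14|23)=-1; (−1)^{1·0·11}·(-1)^0·(-1)^1 = -1.
v=∞: 391 > 0 and 7 > 0  ⇒  (a,b)_∞ = +1.
v=2: v_2(a)=4, v_2(b)=4; units ≡ 7, 7 (mod 8); ε·ε+αω+βω = 1·1+4·0+4·0 ≡ 1  ⇒  (a,b)_2 = -1.
v=3: a=3^0·(≡1), b=3^-4·(≡1) mod 3; (1|3)=+1, (1|3)=+1; (−1)^{0·-4·1}·(+1)^-4·(+1)^0 = +1.
v=5: a=5^2·(≡4), b=5^-2·(≡3) mod 5; (4|5)=+1, (3|5)=-1; (−1)^{2·-2·2}·(+1)^-2·(-1)^2 = +1.
v=7: a=7^0·(≡5), b=7^3·(≡1) mod 7; (5|7)=-1, (1|7)=+1; (−1)^{0·3·3}·(-1)^3·(+1)^0 = -1.
v=17: a=17^-1·(≡12), b=17^0·(≡7) mod 17; (12|17)=-1, (7|17)=-1; (−1)^{-1·0·8}·(-1)^0·(-1)^-1 = -1.
Ram(391, 7) = {2, 7, 17, 23}; no ℚ_2-point on the conic.

[2, 7, 17, 23]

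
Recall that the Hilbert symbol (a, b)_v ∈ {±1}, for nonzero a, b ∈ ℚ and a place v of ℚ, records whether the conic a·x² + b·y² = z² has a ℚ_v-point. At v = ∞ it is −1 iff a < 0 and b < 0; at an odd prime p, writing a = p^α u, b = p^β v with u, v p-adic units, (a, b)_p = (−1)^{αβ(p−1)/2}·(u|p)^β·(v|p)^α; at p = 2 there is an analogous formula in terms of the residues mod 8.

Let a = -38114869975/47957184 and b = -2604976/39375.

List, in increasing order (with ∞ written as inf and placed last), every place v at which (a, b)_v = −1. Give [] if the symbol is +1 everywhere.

(a, b) ≡ (-53669, -3157) mod (ℚ^×)²; places V = {2, 3, 5, 7, 11, 13, 17, 19, 29, 41, 43, ∞}.
(a,b)_17: α=1, u≡7; β=0, v≡12 (mod 17); (7|17)=-1, (12|17)=-1; sign (−1)^0·-1^0·-1^1 = -1.
(a,b)_7: α=1, u≡6; β=-1, v≡1 (mod 7); (6|7)=-1, (1|7)=+1; sign (−1)^1·-1^-1·+1^1 = +1.
(a,b)_∞: sgn(-53669)=−, sgn(-3157)=−, so -1.
(a,b)_3: α=-4, u≡1; β=-2, v≡2 (mod 3); (1|3)=+1, (2|3)=-1; sign (−1)^0·+1^-2·-1^-4 = +1.
(a,b)_19: α=0, u≡9; β=2, v≡6 (mod 19); (9|19)=+1, (6|19)=+1; sign (−1)^0·+1^2·+1^0 = +1.
(a,b)_43: α=2, u≡14; β=0, v≡16 (mod 43); (14|43)=+1, (16|43)=+1; sign (−1)^0·+1^0·+1^2 = +1.
(a,b)_11: α=-1, u≡4; β=1, v≡6 (mod 11); (4|11)=+1, (6|11)=-1; sign (−1)^1·+1^1·-1^-1 = +1.
(a,b)_29: α=-2, u≡11; β=0, v≡28 (mod 29); (11|29)=-1, (28|29)=+1; sign (−1)^0·-1^0·+1^-2 = +1.
(a,b)_13: α=2, u≡6; β=0, v≡5 (mod 13); (6|13)=-1, (5|13)=-1; sign (−1)^0·-1^0·-1^2 = +1.
(a,b)_2: α=-6, β=4; u≡3, v≡3 (mod 8); ε(u)ε(v)=1·1, αω(v)=-6·1, βω(u)=4·1; sum ≡ 1  ⇒  -1.
(a,b)_5: α=2, u≡4; β=-4, v≡3 (mod 5); (4|5)=+1, (3|5)=-1; sign (−1)^0·+1^-4·-1^2 = +1.
(a,b)_41: α=1, u≡26; β=1, v≡31 (mod 41); (26|41)=-1, (31|41)=+1; sign (−1)^0·-1^1·+1^1 = -1.
Ram(-53669, -3157) = {2, 17, 41, ∞}; no ℚ_2-point on the conic.

[2, 17, 41, inf]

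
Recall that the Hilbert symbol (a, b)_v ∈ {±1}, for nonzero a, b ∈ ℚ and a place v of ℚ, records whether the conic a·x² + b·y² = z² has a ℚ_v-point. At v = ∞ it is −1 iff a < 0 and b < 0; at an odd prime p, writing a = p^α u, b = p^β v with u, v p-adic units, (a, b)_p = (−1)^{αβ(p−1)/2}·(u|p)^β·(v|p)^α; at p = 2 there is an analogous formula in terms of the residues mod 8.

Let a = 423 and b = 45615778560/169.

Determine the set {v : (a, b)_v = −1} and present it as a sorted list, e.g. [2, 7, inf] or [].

Mod squares: a ≡ 47, b ≡ 2199835. Check v ∈ {∞, 2, 3, 5, 11, 13, 23, 37, 47}.
v=47: a=47^1·(≡9), b=47^1·(≡33) mod 47; (9|47)=+1, (33|47)=-1; (−1)^{1·1·23}·(+1)^1·(-1)^1 = +1.
v=2: v_2(a)=0, v_2(b)=8; units ≡ 7, 3 (mod 8); ε·ε+αω+βω = 1·1+0·1+8·0 ≡ 1  ⇒  (a,b)_2 = -1.
v=13: a=13^0·(≡7), b=13^-2·(≡1) mod 13; (7|13)=-1, (1|13)=+1; (−1)^{0·-2·6}·(-1)^-2·(+1)^0 = +1.
v=∞: 47 > 0 and 2199835 > 0  ⇒  (a,b)_∞ = +1.
v=11: a=11^0·(≡5), b=11^1·(≡4) mod 11; (5|11)=+1, (4|11)=+1; (−1)^{0·1·5}·(+1)^1·(+1)^0 = +1.
v=5: a=5^0·(≡3), b=5^1·(≡3) mod 5; (3|5)=-1, (3|5)=-1; (−1)^{0·1·2}·(-1)^1·(-1)^0 = -1.
v=23: a=23^0·(≡9), b=23^1·(≡15) mod 23; (9|23)=+1, (15|23)=-1; (−1)^{0·1·11}·(+1)^1·(-1)^0 = +1.
v=37: a=37^0·(≡16), b=37^1·(≡4) mod 37; (16|37)=+1, (4|37)=+1; (−1)^{0·1·18}·(+1)^1·(+1)^0 = +1.
v=3: a=3^2·(≡2), b=3^4·(≡1) mod 3; (2|3)=-1, (1|3)=+1; (−1)^{2·4·1}·(-1)^4·(+1)^2 = +1.
|Ram(47, 2199835)| = 2, even; anisotropic at {2, 5}.

[2, 5]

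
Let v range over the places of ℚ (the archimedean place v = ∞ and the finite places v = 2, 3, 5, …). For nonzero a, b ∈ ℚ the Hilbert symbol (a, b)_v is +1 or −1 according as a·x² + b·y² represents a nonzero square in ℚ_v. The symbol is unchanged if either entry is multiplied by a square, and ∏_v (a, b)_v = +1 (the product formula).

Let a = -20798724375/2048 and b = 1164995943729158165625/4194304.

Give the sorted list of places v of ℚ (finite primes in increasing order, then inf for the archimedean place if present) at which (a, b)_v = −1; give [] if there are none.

Mod squares: a ≡ -4862, b ≡ 385. Check v ∈ {∞, 2, 3, 5, 7, 11, 13, 17, 23}.
v=13: a=13^3·(≡9), b=13^6·(≡2) mod 13; (9|13)=+1, (2|13)=-1; (−1)^{3·6·6}·(+1)^6·(-1)^3 = -1.
v=7: a=7^0·(≡3), b=7^1·(≡5) mod 7; (3|7)=-1, (5|7)=-1; (−1)^{0·1·3}·(-1)^1·(-1)^0 = -1.
v=17: a=17^1·(≡14), b=17^2·(≡5) mod 17; (14|17)=-1, (5|17)=-1; (−1)^{1·2·8}·(-1)^2·(-1)^1 = -1.
v=∞: -4862 < 0 and 385 > 0  ⇒  (a,b)_∞ = +1.
v=23: a=23^0·(≡20), b=23^2·(≡15) mod 23; (20|23)=-1, (15|23)=-1; (−1)^{0·2·11}·(-1)^2·(-1)^0 = +1.
v=2: v_2(a)=-11, v_2(b)=-22; units ≡ 1, 1 (mod 8); ε·ε+αω+βω = 0·0+-11·0+-22·0 ≡ 0  ⇒  (a,b)_2 = +1.
v=5: a=5^4·(≡2), b=5^5·(≡2) mod 5; (2|5)=-1, (2|5)=-1; (−1)^{4·5·2}·(-1)^5·(-1)^4 = -1.
v=3: a=3^4·(≡1), b=3^8·(≡1) mod 3; (1|3)=+1, (1|3)=+1; (−1)^{4·8·1}·(+1)^8·(+1)^4 = +1.
v=11: a=11^1·(≡5), b=11^1·(≡8) mod 11; (5|11)=+1, (8|11)=-1; (−1)^{1·1·5}·(+1)^1·(-1)^1 = +1.
(-4862, 385 / ℚ) ramifies at {5, 7, 13, 17}: a division algebra.

[5, 7, 13, 17]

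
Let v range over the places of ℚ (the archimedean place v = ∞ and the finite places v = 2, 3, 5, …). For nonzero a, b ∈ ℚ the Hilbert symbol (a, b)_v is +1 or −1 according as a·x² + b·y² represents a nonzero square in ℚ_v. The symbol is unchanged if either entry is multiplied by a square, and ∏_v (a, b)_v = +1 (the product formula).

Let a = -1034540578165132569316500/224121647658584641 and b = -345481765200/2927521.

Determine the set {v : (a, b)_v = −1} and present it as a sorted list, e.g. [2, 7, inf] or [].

(a, b) ≡ (-165, -13) mod (ℚ^×)²; places V = {2, 3, 5, 7, 11, 13, 19, 23, 29, 47, 59, ∞}.
(a,b)_∞: sgn(-165)=−, sgn(-13)=−, so -1.
(a,b)_11: α=3, u≡2; β=2, v≡5 (mod 11); (2|11)=-1, (5|11)=+1; sign (−1)^0·-1^2·+1^3 = +1.
(a,b)_23: α=2, u≡7; β=0, v≡21 (mod 23); (7|23)=-1, (21|23)=-1; sign (−1)^0·-1^0·-1^2 = +1.
(a,b)_47: α=-2, u≡46; β=0, v≡1 (mod 47); (46|47)=-1, (1|47)=+1; sign (−1)^0·-1^0·+1^-2 = +1.
(a,b)_7: α=-2, u≡6; β=0, v≡1 (mod 7); (6|7)=-1, (1|7)=+1; sign (−1)^0·-1^0·+1^-2 = +1.
(a,b)_3: α=7, u≡2; β=2, v≡2 (mod 3); (2|3)=-1, (2|3)=-1; sign (−1)^0·-1^2·-1^7 = -1.
(a,b)_19: α=6, u≡7; β=2, v≡4 (mod 19); (7|19)=+1, (4|19)=+1; sign (−1)^0·+1^2·+1^6 = +1.
(a,b)_5: α=3, u≡3; β=2, v≡2 (mod 5); (3|5)=-1, (2|5)=-1; sign (−1)^0·-1^2·-1^3 = -1.
(a,b)_59: α=-2, u≡35; β=-2, v≡4 (mod 59); (35|59)=+1, (4|59)=+1; sign (−1)^0·+1^-2·+1^-2 = +1.
(a,b)_2: α=2, β=4; u≡3, v≡3 (mod 8); ε(u)ε(v)=1·1, αω(v)=2·1, βω(u)=4·1; sum ≡ 1  ⇒  -1.
(a,b)_13: α=4, u≡1; β=3, v≡12 (mod 13); (1|13)=+1, (12|13)=+1; sign (−1)^0·+1^3·+1^4 = +1.
(a,b)_29: α=-6, u≡16; β=-2, v≡22 (mod 29); (16|29)=+1, (22|29)=+1; sign (−1)^0·+1^-2·+1^-6 = +1.
Ram(-165, -13) = {2, 3, 5, ∞}; no ℚ_2-point on the conic.

[2, 3, 5, inf]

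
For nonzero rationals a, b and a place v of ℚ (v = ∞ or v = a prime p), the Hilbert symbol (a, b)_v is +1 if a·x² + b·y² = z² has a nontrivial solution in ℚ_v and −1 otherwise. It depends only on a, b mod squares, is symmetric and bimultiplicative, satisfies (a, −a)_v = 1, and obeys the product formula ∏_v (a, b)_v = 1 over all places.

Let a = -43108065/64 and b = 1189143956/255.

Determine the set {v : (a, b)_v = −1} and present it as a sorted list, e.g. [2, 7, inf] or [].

(a, b) ≡ (-39585, 12785955) mod (ℚ^×)²; places V = {2, 3, 5, 7, 11, 13, 17, 19, 29, ∞}.
(a,b)_5: α=1, u≡3; β=-1, v≡1 (mod 5); (3|5)=-1, (1|5)=+1; sign (−1)^0·-1^-1·+1^1 = -1.
(a,b)_2: α=-6, β=2; u≡7, v≡3 (mod 8); ε(u)ε(v)=1·1, αω(v)=-6·1, βω(u)=2·0; sum ≡ 1  ⇒  -1.
(a,b)_17: α=0, u≡15; β=-1, v≡13 (mod 17); (15|17)=+1, (13|17)=+1; sign (−1)^0·+1^-1·+1^0 = +1.
(a,b)_3: α=3, u≡2; β=-1, v≡2 (mod 3); (2|3)=-1, (2|3)=-1; sign (−1)^1·-1^-1·-1^3 = -1.
(a,b)_29: α=1, u≡14; β=1, v≡18 (mod 29); (14|29)=-1, (18|29)=-1; sign (−1)^0·-1^1·-1^1 = +1.
(a,b)_11: α=2, u≡4; β=2, v≡8 (mod 11); (4|11)=+1, (8|11)=-1; sign (−1)^0·+1^2·-1^2 = +1.
(a,b)_∞: sgn(-39585)=−, sgn(12785955)=+, so +1.
(a,b)_7: α=1, u≡4; β=3, v≡3 (mod 7); (4|7)=+1, (3|7)=-1; sign (−1)^1·+1^3·-1^1 = +1.
(a,b)_13: α=1, u≡4; β=1, v≡11 (mod 13); (4|13)=+1, (11|13)=-1; sign (−1)^0·+1^1·-1^1 = -1.
(a,b)_19: α=0, u≡4; β=1, v≡18 (mod 19); (4|19)=+1, (18|19)=-1; sign (−1)^0·+1^1·-1^0 = +1.
Ram(-39585, 12785955) = {2, 3, 5, 13}; no ℚ_2-point on the conic.

[2, 3, 5, 13]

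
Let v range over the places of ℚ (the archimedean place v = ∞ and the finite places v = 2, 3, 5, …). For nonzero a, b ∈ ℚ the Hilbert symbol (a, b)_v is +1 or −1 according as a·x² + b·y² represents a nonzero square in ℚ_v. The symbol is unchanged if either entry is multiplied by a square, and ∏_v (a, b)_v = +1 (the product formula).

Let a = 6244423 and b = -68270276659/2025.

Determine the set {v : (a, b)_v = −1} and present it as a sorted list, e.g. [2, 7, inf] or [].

[31, 41]

(a, b) ≡ (21607, -280891) mod (ℚ^×)²; places V = {2, 3, 5, 13, 17, 29, 31, 41, ∞}.
(a,b)_29: α=0, u≡27; β=2, v≡18 (mod 29); (27|29)=-1, (18|29)=-1; sign (−1)^0·-1^2·-1^0 = +1.
(a,b)_31: α=1, u≡26; β=1, v≡26 (mod 31); (26|31)=-1, (26|31)=-1; sign (−1)^1·-1^1·-1^1 = -1.
(a,b)_3: α=0, u≡1; β=-4, v≡2 (mod 3); (1|3)=+1, (2|3)=-1; sign (−1)^0·+1^-4·-1^0 = +1.
(a,b)_2: α=0, β=0; u≡7, v≡5 (mod 8); ε(u)ε(v)=1·0, αω(v)=0·1, βω(u)=0·0; sum ≡ 0  ⇒  +1.
(a,b)_13: α=0, u≡3; β=1, v≡9 (mod 13); (3|13)=+1, (9|13)=+1; sign (−1)^0·+1^1·+1^0 = +1.
(a,b)_41: α=1, u≡29; β=1, v≡10 (mod 41); (29|41)=-1, (10|41)=+1; sign (−1)^0·-1^1·+1^1 = -1.
(a,b)_5: α=0, u≡3; β=-2, v≡1 (mod 5); (3|5)=-1, (1|5)=+1; sign (−1)^0·-1^-2·+1^0 = +1.
(a,b)_17: α=3, u≡13; β=3, v≡4 (mod 17); (13|17)=+1, (4|17)=+1; sign (−1)^0·+1^3·+1^3 = +1.
(a,b)_∞: sgn(21607)=+, sgn(-280891)=−, so +1.
Ram(21607, -280891) = {31, 41}; no ℚ_31-point on the conic.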